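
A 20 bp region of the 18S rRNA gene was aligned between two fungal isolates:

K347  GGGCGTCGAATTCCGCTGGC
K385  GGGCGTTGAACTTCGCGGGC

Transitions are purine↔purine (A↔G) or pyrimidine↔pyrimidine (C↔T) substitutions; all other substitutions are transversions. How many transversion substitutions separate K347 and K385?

The sequences differ at positions 7 (C/T, transition), 11 (T/C, transition), 13 (C/T, transition), 17 (T/G, transversion).
Of the 4 differences, 3 transitions and 1 transversion, so the answer is 1.

1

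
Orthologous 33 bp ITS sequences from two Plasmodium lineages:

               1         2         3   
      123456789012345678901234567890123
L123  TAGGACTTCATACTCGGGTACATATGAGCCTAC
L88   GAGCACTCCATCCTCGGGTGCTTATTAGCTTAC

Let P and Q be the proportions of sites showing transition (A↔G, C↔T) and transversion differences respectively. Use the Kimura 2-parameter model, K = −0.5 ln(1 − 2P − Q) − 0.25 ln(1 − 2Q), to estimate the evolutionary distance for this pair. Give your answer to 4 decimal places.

The sequences differ at positions 1 (T/G, transversion), 4 (G/C, transversion), 8 (T/C, transition), 12 (A/C, transversion), 20 (A/G, transition), 22 (A/T, transversion), 26 (G/T, transversion), 30 (C/T, transition).
Of the 8 differences, 3 transitions and 5 transversions over 33 sites: P = 3/33 = 0.090909, Q = 5/33 = 0.151515.
d = −0.5·ln(0.666667) − 0.25·ln(0.696970) = −0.5·(-0.405465) − 0.25·(-0.361013) = 0.2930.

0.2930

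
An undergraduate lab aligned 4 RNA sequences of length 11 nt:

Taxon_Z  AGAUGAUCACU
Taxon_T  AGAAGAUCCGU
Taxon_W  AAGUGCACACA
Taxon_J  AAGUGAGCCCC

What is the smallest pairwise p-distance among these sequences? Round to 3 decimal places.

Pairwise Hamming distances:
  Taxon_Z vs Taxon_T: 3
  Taxon_Z vs Taxon_W: 5
  Taxon_Z vs Taxon_J: 5
  Taxon_T vs Taxon_W: 8
  Taxon_T vs Taxon_J: 6
  Taxon_W vs Taxon_J: 4
The smallest is 3 mismatches, between Taxon_Z and Taxon_T; p = 3/11 = 0.273.

0.273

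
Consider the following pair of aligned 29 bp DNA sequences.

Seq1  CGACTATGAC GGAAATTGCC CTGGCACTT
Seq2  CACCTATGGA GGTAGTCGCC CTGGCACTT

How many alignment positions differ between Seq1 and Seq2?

7

Mismatches occur at site 2 (G→A), site 3 (A→C), site 9 (A→G), site 10 (C→A), site 13 (A→T), site 15 (A→G), site 17 (T→C).
That gives 7 mismatches out of 29 aligned sites, so the Hamming distance is 7.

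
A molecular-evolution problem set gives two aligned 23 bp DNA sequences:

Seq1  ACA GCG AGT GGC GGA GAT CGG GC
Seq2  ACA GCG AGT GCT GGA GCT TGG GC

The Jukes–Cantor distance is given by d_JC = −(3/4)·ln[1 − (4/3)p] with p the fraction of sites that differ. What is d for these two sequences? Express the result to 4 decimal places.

0.1979

Differing sites — 11:G/C; 12:C/T; 17:A/C; 19:C/T.
p = 4/23 = 0.173913.
d = −0.75 · ln(1 − (4/3)·0.173913) = −0.75 · ln(0.768116) = −0.75 · (-0.263815) = 0.1979.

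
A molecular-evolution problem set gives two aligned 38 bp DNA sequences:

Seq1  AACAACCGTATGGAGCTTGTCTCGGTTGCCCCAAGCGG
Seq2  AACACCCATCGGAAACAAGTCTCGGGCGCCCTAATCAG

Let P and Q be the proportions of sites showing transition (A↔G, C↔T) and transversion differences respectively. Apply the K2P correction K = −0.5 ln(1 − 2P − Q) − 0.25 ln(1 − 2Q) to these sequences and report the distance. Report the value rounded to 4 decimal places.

0.4615

Differing sites — 5:A/C (Tv); 8:G/A (Ti); 10:A/C (Tv); 11:T/G (Tv); 13:G/A (Ti); 15:G/A (Ti); 17:T/A (Tv); 18:T/A (Tv); 26:T/G (Tv); 27:T/C (Ti); 32:C/T (Ti); 35:G/T (Tv); 37:G/A (Ti).
Of the 13 differences, 6 transitions and 7 transversions over 38 sites: P = 6/38 = 0.157895, Q = 7/38 = 0.184211.
d = −0.5·ln(0.499999) − 0.25·ln(0.631578) = −0.5·(-0.693149) − 0.25·(-0.459534) = 0.4615.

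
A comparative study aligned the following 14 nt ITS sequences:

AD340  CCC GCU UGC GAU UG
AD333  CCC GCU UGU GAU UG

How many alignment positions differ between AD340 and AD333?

1

Differing sites — 9:C/U.
That gives 1 mismatch out of 14 aligned sites, so the Hamming distance is 1.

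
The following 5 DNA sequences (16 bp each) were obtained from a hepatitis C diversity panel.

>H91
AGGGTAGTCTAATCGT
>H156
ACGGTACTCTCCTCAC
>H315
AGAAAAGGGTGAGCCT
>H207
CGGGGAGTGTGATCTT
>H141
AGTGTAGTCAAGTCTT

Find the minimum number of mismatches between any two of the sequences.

4

Pairwise Hamming distances:
  H91 vs H156: 6
  H91 vs H315: 8
  H91 vs H207: 5
  H91 vs H141: 4
  H156 vs H315: 12
  H156 vs H207: 9
  H156 vs H141: 8
  H315 vs H207: 7
  H315 vs H141: 10
  H207 vs H141: 7
The smallest is 4, between H91 and H141.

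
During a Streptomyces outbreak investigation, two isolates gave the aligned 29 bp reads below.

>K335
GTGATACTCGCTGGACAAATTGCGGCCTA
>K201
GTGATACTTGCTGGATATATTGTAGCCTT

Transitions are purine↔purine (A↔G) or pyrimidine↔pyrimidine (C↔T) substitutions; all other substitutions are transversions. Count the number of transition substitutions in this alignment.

Differing sites — 9:C/T (Ti); 16:C/T (Ti); 18:A/T (Tv); 23:C/T (Ti); 24:G/A (Ti); 29:A/T (Tv).
Of the 6 differences, 4 transitions and 2 transversions, so the answer is 4.

4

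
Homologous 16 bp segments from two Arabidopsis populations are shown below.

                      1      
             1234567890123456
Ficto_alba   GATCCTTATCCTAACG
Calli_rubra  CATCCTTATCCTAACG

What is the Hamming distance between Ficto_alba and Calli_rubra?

A single mismatch occurs at site 1 (G→C).
That gives 1 mismatch out of 16 aligned sites, so the Hamming distance is 1.

1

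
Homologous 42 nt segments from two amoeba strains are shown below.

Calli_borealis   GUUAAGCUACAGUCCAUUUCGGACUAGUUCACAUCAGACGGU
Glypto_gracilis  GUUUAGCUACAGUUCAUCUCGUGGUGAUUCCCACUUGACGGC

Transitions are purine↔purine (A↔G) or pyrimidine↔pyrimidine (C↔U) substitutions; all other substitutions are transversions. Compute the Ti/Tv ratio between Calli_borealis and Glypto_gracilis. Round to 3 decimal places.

The sequences differ at positions 4 (A/U, transversion), 14 (C/U, transition), 18 (U/C, transition), 22 (G/U, transversion), 23 (A/G, transition), 24 (C/G, transversion), 26 (A/G, transition), 27 (G/A, transition), 31 (A/C, transversion), 34 (U/C, transition), 35 (C/U, transition), 36 (A/U, transversion), 42 (U/C, transition).
Of the 13 differences, 8 transitions and 5 transversions, so Ti/Tv = 8/5 = 1.600.

1.600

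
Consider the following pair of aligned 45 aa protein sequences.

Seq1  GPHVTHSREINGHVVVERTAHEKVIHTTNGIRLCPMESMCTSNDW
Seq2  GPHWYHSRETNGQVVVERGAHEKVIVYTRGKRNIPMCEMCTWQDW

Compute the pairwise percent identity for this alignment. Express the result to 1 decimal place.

Differing sites — 4:V/W; 5:T/Y; 10:I/T; 13:H/Q; 19:T/G; 26:H/V; 27:T/Y; 29:N/R; 31:I/K; 33:L/N; 34:C/I; 37:E/C; 38:S/E; 42:S/W; 43:N/Q.
30 of the 45 sites match, so the percent identity is 30/45 × 100 = 66.7%.

66.7%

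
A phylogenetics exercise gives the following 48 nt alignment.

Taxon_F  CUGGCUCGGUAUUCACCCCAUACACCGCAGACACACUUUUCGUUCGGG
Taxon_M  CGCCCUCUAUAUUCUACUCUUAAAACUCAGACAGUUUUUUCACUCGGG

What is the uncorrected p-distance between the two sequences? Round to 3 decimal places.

Mismatches occur at site 2 (U↔G), site 3 (G↔C), site 4 (G↔C), site 8 (G↔U), site 9 (G↔A), site 15 (A↔U), site 16 (C↔A), site 18 (C↔U), site 20 (A↔U), site 23 (C↔A), site 25 (C↔A), site 27 (G↔U), site 34 (C↔G), site 35 (A↔U), site 36 (C↔U), site 42 (G↔A), site 43 (U↔C).
There are 17 differences over 48 sites, so p = 17/48 = 0.354.

0.354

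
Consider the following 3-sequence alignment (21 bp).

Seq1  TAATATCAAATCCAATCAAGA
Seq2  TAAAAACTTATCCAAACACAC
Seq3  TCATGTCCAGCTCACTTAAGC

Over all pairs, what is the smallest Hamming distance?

Pairwise Hamming distances:
  Seq1 vs Seq2: 8
  Seq1 vs Seq3: 9
  Seq2 vs Seq3: 14
The smallest is 8, between Seq1 and Seq2.

8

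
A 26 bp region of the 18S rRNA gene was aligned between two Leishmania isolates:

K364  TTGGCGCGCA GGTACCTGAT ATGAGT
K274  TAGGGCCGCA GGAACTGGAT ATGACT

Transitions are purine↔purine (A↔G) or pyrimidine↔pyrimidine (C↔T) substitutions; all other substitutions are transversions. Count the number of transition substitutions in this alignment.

1

Mismatches occur at site 2 (T↔A, transversion), site 5 (C↔G, transversion), site 6 (G↔C, transversion), site 13 (T↔A, transversion), site 16 (C↔T, transition), site 17 (T↔G, transversion), site 25 (G↔C, transversion).
Of the 7 differences, 1 transition and 6 transversions, so the answer is 1.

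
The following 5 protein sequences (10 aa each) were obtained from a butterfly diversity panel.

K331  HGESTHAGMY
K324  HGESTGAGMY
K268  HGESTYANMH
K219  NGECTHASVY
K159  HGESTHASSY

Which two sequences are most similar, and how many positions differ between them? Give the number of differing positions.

Pairwise Hamming distances:
  K331 vs K324: 1
  K331 vs K268: 3
  K331 vs K219: 4
  K331 vs K159: 2
  K324 vs K268: 3
  K324 vs K219: 5
  K324 vs K159: 3
  K268 vs K219: 6
  K268 vs K159: 4
  K219 vs K159: 3
The smallest is 1, between K331 and K324.

1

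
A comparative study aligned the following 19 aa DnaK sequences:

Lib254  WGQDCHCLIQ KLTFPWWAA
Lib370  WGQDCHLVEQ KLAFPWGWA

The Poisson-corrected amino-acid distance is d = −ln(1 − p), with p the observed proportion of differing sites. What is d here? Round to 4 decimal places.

The sequences differ at positions 7 (C/L), 8 (L/V), 9 (I/E), 13 (T/A), 17 (W/G), 18 (A/W).
p = 6/19 = 0.315789.
d = −ln(1 − 0.315789) = −ln(0.684211) = 0.3795.

0.3795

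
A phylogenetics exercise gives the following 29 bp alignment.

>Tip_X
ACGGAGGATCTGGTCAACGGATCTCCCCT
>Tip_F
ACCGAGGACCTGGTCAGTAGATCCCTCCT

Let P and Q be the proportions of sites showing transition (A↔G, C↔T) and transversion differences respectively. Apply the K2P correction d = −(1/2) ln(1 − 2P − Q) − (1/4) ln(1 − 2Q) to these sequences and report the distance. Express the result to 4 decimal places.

0.3152

Mismatches occur at site 3 (G/C, transversion), site 9 (T/C, transition), site 17 (A/G, transition), site 18 (C/T, transition), site 19 (G/A, transition), site 24 (T/C, transition), site 26 (C/T, transition).
Of the 7 differences, 6 transitions and 1 transversion over 29 sites: P = 6/29 = 0.206897, Q = 1/29 = 0.034483.
d = −0.5·ln(0.551723) − 0.25·ln(0.931034) = −0.5·(-0.594709) − 0.25·(-0.071459) = 0.3152.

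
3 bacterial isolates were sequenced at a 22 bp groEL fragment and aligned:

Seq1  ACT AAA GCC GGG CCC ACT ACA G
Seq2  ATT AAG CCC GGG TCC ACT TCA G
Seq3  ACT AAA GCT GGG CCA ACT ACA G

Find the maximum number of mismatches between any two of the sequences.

Pairwise Hamming distances:
  Seq1 vs Seq2: 5
  Seq1 vs Seq3: 2
  Seq2 vs Seq3: 7
The largest is 7, between Seq2 and Seq3.

7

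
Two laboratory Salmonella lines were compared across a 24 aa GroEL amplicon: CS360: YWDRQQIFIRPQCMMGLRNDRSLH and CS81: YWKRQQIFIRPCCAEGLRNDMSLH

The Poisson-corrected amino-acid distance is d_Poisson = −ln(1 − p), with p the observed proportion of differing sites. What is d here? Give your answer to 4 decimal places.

0.2336

The sequences differ at positions 3 (D/K), 12 (Q/C), 14 (M/A), 15 (M/E), 21 (R/M).
p = 5/24 = 0.208333.
d = −ln(1 − 0.208333) = −ln(0.791667) = 0.2336.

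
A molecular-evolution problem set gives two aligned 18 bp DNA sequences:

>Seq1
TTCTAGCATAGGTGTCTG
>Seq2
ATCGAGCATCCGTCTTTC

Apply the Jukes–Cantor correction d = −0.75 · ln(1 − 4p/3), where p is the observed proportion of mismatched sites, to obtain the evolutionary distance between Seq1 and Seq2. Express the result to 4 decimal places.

Mismatches occur at site 1 (T↔A), site 4 (T↔G), site 10 (A↔C), site 11 (G↔C), site 14 (G↔C), site 16 (C↔T), site 18 (G↔C).
p = 7/18 = 0.388889.
d = −0.75 · ln(1 − (4/3)·0.388889) = −0.75 · ln(0.481481) = −0.75 · (-0.730889) = 0.5482.

0.5482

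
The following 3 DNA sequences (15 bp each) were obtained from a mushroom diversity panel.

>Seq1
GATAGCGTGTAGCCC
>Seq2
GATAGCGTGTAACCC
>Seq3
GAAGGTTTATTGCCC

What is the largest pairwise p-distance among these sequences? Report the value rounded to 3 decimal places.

0.467

Pairwise Hamming distances:
  Seq1 vs Seq2: 1
  Seq1 vs Seq3: 6
  Seq2 vs Seq3: 7
The largest is 7 mismatches, between Seq2 and Seq3; p = 7/15 = 0.467.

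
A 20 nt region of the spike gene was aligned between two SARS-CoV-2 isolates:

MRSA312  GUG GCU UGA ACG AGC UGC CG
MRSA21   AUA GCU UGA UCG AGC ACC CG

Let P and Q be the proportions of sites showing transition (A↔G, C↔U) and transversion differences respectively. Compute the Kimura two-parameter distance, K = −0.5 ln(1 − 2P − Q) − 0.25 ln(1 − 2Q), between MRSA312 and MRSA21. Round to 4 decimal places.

0.3046

Mismatches occur at site 1 (G→A, transition), site 3 (G→A, transition), site 10 (A→U, transversion), site 16 (U→A, transversion), site 17 (G→C, transversion).
Of the 5 differences, 2 transitions and 3 transversions over 20 sites: P = 2/20 = 0.100000, Q = 3/20 = 0.150000.
d = −0.5·ln(0.650000) − 0.25·ln(0.700000) = −0.5·(-0.430783) − 0.25·(-0.356675) = 0.3046.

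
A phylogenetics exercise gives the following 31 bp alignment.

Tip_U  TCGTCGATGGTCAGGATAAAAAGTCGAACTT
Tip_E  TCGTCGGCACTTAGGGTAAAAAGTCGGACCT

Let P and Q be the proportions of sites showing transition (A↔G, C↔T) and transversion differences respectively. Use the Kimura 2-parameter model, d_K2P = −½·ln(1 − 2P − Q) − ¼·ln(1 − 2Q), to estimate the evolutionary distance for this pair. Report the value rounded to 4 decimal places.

0.3474

Differing sites — 7:A/G (Ti); 8:T/C (Ti); 9:G/A (Ti); 10:G/C (Tv); 12:C/T (Ti); 16:A/G (Ti); 27:A/G (Ti); 30:T/C (Ti).
Of the 8 differences, 7 transitions and 1 transversion over 31 sites: P = 7/31 = 0.225806, Q = 1/31 = 0.032258.
d = −0.5·ln(0.516130) − 0.25·ln(0.935484) = −0.5·(-0.661397) − 0.25·(-0.066691) = 0.3474.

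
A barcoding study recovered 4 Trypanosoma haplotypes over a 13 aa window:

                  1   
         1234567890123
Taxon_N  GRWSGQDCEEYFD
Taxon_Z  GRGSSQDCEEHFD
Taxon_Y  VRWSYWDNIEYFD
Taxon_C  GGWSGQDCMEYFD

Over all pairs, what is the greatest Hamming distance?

7

Pairwise Hamming distances:
  Taxon_N vs Taxon_Z: 3
  Taxon_N vs Taxon_Y: 5
  Taxon_N vs Taxon_C: 2
  Taxon_Z vs Taxon_Y: 7
  Taxon_Z vs Taxon_C: 5
  Taxon_Y vs Taxon_C: 6
The largest is 7, between Taxon_Z and Taxon_Y.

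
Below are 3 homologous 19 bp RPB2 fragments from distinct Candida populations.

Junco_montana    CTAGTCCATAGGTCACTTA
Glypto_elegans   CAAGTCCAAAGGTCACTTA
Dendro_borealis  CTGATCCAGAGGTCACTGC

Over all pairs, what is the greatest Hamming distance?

6

Pairwise Hamming distances:
  Junco_montana vs Glypto_elegans: 2
  Junco_montana vs Dendro_borealis: 5
  Glypto_elegans vs Dendro_borealis: 6
The largest is 6, between Glypto_elegans and Dendro_borealis.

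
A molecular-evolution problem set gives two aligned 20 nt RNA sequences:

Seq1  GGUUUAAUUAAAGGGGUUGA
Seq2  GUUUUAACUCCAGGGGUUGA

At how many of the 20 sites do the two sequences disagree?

The sequences differ at positions 2 (G/U), 8 (U/C), 10 (A/C), 11 (A/C).
That gives 4 mismatches out of 20 aligned sites, so the Hamming distance is 4.

4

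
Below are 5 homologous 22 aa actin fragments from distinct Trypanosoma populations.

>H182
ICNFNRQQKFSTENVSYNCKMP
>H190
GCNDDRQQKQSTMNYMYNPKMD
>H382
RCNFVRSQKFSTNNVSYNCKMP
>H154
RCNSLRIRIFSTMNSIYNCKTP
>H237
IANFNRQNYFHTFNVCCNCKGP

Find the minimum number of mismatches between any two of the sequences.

4

Pairwise Hamming distances:
  H182 vs H190: 9
  H182 vs H382: 4
  H182 vs H154: 10
  H182 vs H237: 8
  H190 vs H382: 10
  H190 vs H154: 12
  H190 vs H237: 15
  H382 vs H154: 9
  H382 vs H237: 11
  H154 vs H237: 13
The smallest is 4, between H182 and H382.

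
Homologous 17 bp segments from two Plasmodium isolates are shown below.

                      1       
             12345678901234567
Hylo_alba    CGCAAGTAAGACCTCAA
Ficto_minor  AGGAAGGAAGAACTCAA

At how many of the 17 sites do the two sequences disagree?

The sequences differ at positions 1 (C/A), 3 (C/G), 7 (T/G), 12 (C/A).
That gives 4 mismatches out of 17 aligned sites, so the Hamming distance is 4.

4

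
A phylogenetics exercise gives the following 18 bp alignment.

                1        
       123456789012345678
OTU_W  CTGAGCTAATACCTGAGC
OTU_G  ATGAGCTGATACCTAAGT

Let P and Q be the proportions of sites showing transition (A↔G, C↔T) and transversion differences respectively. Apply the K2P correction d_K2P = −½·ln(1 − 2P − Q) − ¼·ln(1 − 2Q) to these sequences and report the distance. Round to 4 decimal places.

0.2757

The sequences differ at positions 1 (C/A, transversion), 8 (A/G, transition), 15 (G/A, transition), 18 (C/T, transition).
Of the 4 differences, 3 transitions and 1 transversion over 18 sites: P = 3/18 = 0.166667, Q = 1/18 = 0.055556.
d = −0.5·ln(0.611110) − 0.25·ln(0.888888) = −0.5·(-0.492478) − 0.25·(-0.117784) = 0.2757.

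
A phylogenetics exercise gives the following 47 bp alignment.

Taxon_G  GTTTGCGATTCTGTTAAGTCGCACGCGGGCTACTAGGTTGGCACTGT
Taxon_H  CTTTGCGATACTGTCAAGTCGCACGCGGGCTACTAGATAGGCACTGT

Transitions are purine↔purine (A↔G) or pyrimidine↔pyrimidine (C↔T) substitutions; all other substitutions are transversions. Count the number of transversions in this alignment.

3

Differing sites — 1:G/C (Tv); 10:T/A (Tv); 15:T/C (Ti); 37:G/A (Ti); 39:T/A (Tv).
Of the 5 differences, 2 transitions and 3 transversions, so the answer is 3.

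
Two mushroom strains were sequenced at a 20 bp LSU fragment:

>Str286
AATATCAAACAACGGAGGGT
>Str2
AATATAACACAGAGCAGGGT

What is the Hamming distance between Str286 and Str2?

Differing sites — 6:C/A; 8:A/C; 12:A/G; 13:C/A; 15:G/C.
That gives 5 mismatches out of 20 aligned sites, so the Hamming distance is 5.

5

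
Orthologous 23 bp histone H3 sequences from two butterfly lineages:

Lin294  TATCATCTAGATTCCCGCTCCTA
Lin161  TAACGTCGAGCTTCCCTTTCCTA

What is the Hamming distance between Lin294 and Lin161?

6

Differing sites — 3:T/A; 5:A/G; 8:T/G; 11:A/C; 17:G/T; 18:C/T.
That gives 6 mismatches out of 23 aligned sites, so the Hamming distance is 6.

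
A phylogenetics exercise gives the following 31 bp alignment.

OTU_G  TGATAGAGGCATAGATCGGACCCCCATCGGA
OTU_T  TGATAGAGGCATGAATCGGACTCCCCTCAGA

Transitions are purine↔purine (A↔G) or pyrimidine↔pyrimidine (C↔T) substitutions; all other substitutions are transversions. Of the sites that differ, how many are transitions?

4

The sequences differ at positions 13 (A/G, transition), 14 (G/A, transition), 22 (C/T, transition), 26 (A/C, transversion), 29 (G/A, transition).
Of the 5 differences, 4 transitions and 1 transversion, so the answer is 4.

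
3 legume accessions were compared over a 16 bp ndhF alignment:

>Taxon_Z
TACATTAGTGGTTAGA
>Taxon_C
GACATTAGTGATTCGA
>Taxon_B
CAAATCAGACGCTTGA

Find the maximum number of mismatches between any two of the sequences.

8

Pairwise Hamming distances:
  Taxon_Z vs Taxon_C: 3
  Taxon_Z vs Taxon_B: 7
  Taxon_C vs Taxon_B: 8
The largest is 8, between Taxon_C and Taxon_B.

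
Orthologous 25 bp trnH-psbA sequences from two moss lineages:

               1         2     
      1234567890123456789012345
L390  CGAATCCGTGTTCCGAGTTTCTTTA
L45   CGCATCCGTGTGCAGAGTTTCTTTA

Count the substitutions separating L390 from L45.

Mismatches occur at site 3 (A/C), site 12 (T/G), site 14 (C/A).
That gives 3 mismatches out of 25 aligned sites, so the Hamming distance is 3.

3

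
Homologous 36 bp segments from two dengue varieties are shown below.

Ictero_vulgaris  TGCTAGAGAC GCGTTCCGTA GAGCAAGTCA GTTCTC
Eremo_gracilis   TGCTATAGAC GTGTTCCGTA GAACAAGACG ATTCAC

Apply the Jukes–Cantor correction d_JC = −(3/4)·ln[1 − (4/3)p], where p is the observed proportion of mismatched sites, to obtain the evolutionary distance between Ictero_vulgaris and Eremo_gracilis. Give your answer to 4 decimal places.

The sequences differ at positions 6 (G/T), 12 (C/T), 23 (G/A), 28 (T/A), 30 (A/G), 31 (G/A), 35 (T/A).
p = 7/36 = 0.194444.
d = −0.75 · ln(1 − (4/3)·0.194444) = −0.75 · ln(0.740741) = −0.75 · (-0.300104) = 0.2251.

0.2251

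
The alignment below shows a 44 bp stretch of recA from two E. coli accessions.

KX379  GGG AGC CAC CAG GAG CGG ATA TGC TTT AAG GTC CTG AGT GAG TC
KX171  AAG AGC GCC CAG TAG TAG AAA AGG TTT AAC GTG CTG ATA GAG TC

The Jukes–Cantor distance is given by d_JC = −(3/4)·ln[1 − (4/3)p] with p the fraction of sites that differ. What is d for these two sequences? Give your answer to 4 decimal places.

Mismatches occur at site 1 (G→A), site 2 (G→A), site 7 (C→G), site 8 (A→C), site 13 (G→T), site 16 (C→T), site 17 (G→A), site 20 (T→A), site 22 (T→A), site 24 (C→G), site 30 (G→C), site 33 (C→G), site 38 (G→T), site 39 (T→A).
p = 14/44 = 0.318182.
d = −0.75 · ln(1 − (4/3)·0.318182) = −0.75 · ln(0.575757) = −0.75 · (-0.552070) = 0.4141.

0.4141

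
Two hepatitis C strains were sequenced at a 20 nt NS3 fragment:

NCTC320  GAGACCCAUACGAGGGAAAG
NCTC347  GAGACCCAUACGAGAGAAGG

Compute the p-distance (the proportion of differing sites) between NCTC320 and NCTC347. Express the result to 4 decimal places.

0.1000

Mismatches occur at site 15 (G→A), site 19 (A→G).
There are 2 differences over 20 sites, so p = 2/20 = 0.1000.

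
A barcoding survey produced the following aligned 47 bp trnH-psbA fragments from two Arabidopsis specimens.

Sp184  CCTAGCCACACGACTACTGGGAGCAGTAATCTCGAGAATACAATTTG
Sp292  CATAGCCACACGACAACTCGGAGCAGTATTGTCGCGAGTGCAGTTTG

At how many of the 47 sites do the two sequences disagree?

9

Mismatches occur at site 2 (C/A), site 15 (T/A), site 19 (G/C), site 29 (A/T), site 31 (C/G), site 35 (A/C), site 38 (A/G), site 40 (A/G), site 43 (A/G).
That gives 9 mismatches out of 47 aligned sites, so the Hamming distance is 9.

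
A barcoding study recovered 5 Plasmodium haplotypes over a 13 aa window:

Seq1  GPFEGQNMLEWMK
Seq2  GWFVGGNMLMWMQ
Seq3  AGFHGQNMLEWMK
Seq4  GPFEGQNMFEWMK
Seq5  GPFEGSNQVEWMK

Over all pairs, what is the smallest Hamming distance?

1

Pairwise Hamming distances:
  Seq1 vs Seq2: 5
  Seq1 vs Seq3: 3
  Seq1 vs Seq4: 1
  Seq1 vs Seq5: 3
  Seq2 vs Seq3: 6
  Seq2 vs Seq4: 6
  Seq2 vs Seq5: 7
  Seq3 vs Seq4: 4
  Seq3 vs Seq5: 6
  Seq4 vs Seq5: 3
The smallest is 1, between Seq1 and Seq4.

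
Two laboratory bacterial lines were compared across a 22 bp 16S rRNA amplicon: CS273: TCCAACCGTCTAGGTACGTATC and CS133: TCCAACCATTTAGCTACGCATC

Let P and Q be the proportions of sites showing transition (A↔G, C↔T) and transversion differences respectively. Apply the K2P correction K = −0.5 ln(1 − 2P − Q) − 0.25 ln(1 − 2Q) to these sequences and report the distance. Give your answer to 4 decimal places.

0.2153

Mismatches occur at site 8 (G/A, transition), site 10 (C/T, transition), site 14 (G/C, transversion), site 19 (T/C, transition).
Of the 4 differences, 3 transitions and 1 transversion over 22 sites: P = 3/22 = 0.136364, Q = 1/22 = 0.045455.
d = −0.5·ln(0.681817) − 0.25·ln(0.909090) = −0.5·(-0.382994) − 0.25·(-0.095311) = 0.2153.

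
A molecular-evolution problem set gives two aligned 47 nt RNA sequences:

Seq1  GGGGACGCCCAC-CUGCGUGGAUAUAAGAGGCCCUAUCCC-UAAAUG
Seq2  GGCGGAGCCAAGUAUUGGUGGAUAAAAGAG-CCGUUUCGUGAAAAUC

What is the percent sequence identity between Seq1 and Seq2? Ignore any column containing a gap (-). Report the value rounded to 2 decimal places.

Excluding the 3 gap columns leaves 44 comparable sites.
The sequences differ at positions 3 (G/C), 5 (A/G), 6 (C/A), 10 (C/A), 12 (C/G), 14 (C/A), 16 (G/U), 17 (C/G), 25 (U/A), 34 (C/G), 36 (A/U), 39 (C/G), 40 (C/U), 42 (U/A), 47 (G/C).
29 of the 44 comparable sites match, so the percent identity is 29/44 × 100 = 65.91%.

65.91%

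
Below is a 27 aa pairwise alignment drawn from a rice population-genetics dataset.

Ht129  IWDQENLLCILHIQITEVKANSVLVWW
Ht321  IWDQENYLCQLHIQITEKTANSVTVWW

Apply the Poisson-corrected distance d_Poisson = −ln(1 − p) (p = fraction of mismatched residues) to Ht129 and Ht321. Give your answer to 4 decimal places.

0.2048

Differing sites — 7:L/Y; 10:I/Q; 18:V/K; 19:K/T; 24:L/T.
p = 5/27 = 0.185185.
d = −ln(1 − 0.185185) = −ln(0.814815) = 0.2048.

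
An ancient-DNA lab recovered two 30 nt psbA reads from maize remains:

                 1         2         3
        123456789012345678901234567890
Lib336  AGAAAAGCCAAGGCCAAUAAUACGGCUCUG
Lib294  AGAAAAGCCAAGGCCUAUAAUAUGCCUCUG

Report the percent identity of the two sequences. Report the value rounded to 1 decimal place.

Differing sites — 16:A/U; 23:C/U; 25:G/C.
27 of the 30 sites match, so the percent identity is 27/30 × 100 = 90.0%.

90.0%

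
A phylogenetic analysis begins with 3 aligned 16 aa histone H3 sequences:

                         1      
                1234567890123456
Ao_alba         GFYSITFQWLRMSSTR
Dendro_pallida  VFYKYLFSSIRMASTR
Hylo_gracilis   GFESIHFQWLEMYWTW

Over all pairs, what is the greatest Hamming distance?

Pairwise Hamming distances:
  Ao_alba vs Dendro_pallida: 8
  Ao_alba vs Hylo_gracilis: 6
  Dendro_pallida vs Hylo_gracilis: 12
The largest is 12, between Dendro_pallida and Hylo_gracilis.

12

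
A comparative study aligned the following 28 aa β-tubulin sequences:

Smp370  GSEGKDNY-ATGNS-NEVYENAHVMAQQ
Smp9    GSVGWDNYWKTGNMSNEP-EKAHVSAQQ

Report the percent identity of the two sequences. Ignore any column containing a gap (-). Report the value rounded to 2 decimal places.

Excluding the 3 gap columns leaves 25 comparable sites.
Differing sites — 3:E/V; 5:K/W; 10:A/K; 14:S/M; 18:V/P; 21:N/K; 25:M/S.
18 of the 25 comparable sites match, so the percent identity is 18/25 × 100 = 72.00%.

72.00%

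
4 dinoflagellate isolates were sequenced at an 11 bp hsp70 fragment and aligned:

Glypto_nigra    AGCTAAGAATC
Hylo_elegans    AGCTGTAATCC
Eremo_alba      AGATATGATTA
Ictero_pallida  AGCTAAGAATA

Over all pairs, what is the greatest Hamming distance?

Pairwise Hamming distances:
  Glypto_nigra vs Hylo_elegans: 5
  Glypto_nigra vs Eremo_alba: 4
  Glypto_nigra vs Ictero_pallida: 1
  Hylo_elegans vs Eremo_alba: 5
  Hylo_elegans vs Ictero_pallida: 6
  Eremo_alba vs Ictero_pallida: 3
The largest is 6, between Hylo_elegans and Ictero_pallida.

6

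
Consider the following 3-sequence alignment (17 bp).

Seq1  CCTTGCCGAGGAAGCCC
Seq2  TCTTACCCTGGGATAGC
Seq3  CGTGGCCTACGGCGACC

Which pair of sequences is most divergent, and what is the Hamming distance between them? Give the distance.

10

Pairwise Hamming distances:
  Seq1 vs Seq2: 8
  Seq1 vs Seq3: 7
  Seq2 vs Seq3: 10
The largest is 10, between Seq2 and Seq3.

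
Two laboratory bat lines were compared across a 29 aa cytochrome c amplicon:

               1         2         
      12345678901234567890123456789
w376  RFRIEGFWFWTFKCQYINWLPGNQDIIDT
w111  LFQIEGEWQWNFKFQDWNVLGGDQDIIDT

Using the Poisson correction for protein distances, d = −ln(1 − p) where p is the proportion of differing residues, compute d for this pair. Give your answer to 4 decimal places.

Mismatches occur at site 1 (R/L), site 3 (R/Q), site 7 (F/E), site 9 (F/Q), site 11 (T/N), site 14 (C/F), site 16 (Y/D), site 17 (I/W), site 19 (W/V), site 21 (P/G), site 23 (N/D).
p = 11/29 = 0.379310.
d = −ln(1 − 0.379310) = −ln(0.620690) = 0.4769.

0.4769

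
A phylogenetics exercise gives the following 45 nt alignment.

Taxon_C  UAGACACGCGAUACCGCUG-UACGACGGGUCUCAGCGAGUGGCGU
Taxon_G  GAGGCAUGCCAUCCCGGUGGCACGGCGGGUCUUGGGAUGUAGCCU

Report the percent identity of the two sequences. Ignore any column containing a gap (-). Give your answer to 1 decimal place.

Excluding the 1 gap column leaves 44 comparable sites.
Differing sites — 1:U/G; 4:A/G; 7:C/U; 10:G/C; 13:A/C; 17:C/G; 21:U/C; 25:A/G; 33:C/U; 34:A/G; 36:C/G; 37:G/A; 38:A/U; 41:G/A; 44:G/C.
29 of the 44 comparable sites match, so the percent identity is 29/44 × 100 = 65.9%.

65.9%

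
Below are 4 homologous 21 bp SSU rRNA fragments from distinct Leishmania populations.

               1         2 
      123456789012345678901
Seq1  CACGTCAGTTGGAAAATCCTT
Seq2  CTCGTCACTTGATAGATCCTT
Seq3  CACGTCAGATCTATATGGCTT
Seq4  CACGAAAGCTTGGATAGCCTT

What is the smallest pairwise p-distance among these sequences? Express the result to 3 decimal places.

0.238

Pairwise Hamming distances:
  Seq1 vs Seq2: 5
  Seq1 vs Seq3: 7
  Seq1 vs Seq4: 7
  Seq2 vs Seq3: 11
  Seq2 vs Seq4: 10
  Seq3 vs Seq4: 10
The smallest is 5 mismatches, between Seq1 and Seq2; p = 5/21 = 0.238.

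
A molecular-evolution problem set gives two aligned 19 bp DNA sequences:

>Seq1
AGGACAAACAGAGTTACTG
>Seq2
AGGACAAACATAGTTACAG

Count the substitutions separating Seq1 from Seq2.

2

Mismatches occur at site 11 (G↔T), site 18 (T↔A).
That gives 2 mismatches out of 19 aligned sites, so the Hamming distance is 2.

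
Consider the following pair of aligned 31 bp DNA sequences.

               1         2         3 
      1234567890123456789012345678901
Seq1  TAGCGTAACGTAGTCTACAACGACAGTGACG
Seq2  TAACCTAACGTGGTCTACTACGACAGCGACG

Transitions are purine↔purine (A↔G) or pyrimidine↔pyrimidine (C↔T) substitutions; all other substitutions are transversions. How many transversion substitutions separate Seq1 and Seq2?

Differing sites — 3:G/A (Ti); 5:G/C (Tv); 12:A/G (Ti); 19:A/T (Tv); 27:T/C (Ti).
Of the 5 differences, 3 transitions and 2 transversions, so the answer is 2.

2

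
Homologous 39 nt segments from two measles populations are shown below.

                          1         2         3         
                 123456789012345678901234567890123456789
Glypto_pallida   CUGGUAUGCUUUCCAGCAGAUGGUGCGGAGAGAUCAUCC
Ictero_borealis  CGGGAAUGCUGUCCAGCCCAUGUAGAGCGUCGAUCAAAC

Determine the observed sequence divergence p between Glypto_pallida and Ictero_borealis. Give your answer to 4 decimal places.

The sequences differ at positions 2 (U/G), 5 (U/A), 11 (U/G), 18 (A/C), 19 (G/C), 23 (G/U), 24 (U/A), 26 (C/A), 28 (G/C), 29 (A/G), 30 (G/U), 31 (A/C), 37 (U/A), 38 (C/A).
There are 14 differences over 39 sites, so p = 14/39 = 0.3590.

0.3590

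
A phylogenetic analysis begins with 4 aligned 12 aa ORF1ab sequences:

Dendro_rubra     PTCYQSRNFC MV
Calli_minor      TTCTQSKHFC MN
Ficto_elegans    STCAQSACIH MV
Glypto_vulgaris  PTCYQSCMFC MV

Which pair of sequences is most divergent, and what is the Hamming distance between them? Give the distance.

Pairwise Hamming distances:
  Dendro_rubra vs Calli_minor: 5
  Dendro_rubra vs Ficto_elegans: 6
  Dendro_rubra vs Glypto_vulgaris: 2
  Calli_minor vs Ficto_elegans: 7
  Calli_minor vs Glypto_vulgaris: 5
  Ficto_elegans vs Glypto_vulgaris: 6
The largest is 7, between Calli_minor and Ficto_elegans.

7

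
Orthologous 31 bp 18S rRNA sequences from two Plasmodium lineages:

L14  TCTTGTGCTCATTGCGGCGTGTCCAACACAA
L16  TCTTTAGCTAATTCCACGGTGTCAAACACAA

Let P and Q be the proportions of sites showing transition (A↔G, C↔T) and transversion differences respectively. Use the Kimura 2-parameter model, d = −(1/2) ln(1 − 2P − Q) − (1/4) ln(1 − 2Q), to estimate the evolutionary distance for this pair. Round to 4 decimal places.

0.3217

Mismatches occur at site 5 (G↔T, transversion), site 6 (T↔A, transversion), site 10 (C↔A, transversion), site 14 (G↔C, transversion), site 16 (G↔A, transition), site 17 (G↔C, transversion), site 18 (C↔G, transversion), site 24 (C↔A, transversion).
Of the 8 differences, 1 transition and 7 transversions over 31 sites: P = 1/31 = 0.032258, Q = 7/31 = 0.225806.
d = −0.5·ln(0.709678) − 0.25·ln(0.548388) = −0.5·(-0.342944) − 0.25·(-0.600772) = 0.3217.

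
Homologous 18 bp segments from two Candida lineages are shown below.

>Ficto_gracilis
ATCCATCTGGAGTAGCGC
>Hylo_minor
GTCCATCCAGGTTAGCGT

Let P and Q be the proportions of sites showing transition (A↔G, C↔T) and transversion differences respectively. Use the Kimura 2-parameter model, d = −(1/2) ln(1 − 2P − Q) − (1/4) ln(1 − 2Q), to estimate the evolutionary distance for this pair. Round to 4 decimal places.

0.5017

Differing sites — 1:A/G (Ti); 8:T/C (Ti); 9:G/A (Ti); 11:A/G (Ti); 12:G/T (Tv); 18:C/T (Ti).
Of the 6 differences, 5 transitions and 1 transversion over 18 sites: P = 5/18 = 0.277778, Q = 1/18 = 0.055556.
d = −0.5·ln(0.388888) − 0.25·ln(0.888888) = −0.5·(-0.944464) − 0.25·(-0.117784) = 0.5017.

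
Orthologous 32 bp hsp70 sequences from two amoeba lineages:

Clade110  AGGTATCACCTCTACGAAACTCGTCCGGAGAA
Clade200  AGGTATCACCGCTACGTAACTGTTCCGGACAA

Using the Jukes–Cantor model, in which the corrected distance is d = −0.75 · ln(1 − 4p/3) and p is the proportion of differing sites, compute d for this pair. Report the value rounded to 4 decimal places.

Differing sites — 11:T/G; 17:A/T; 22:C/G; 23:G/T; 30:G/C.
p = 5/32 = 0.156250.
d = −0.75 · ln(1 − (4/3)·0.156250) = −0.75 · ln(0.791667) = −0.75 · (-0.233614) = 0.1752.

0.1752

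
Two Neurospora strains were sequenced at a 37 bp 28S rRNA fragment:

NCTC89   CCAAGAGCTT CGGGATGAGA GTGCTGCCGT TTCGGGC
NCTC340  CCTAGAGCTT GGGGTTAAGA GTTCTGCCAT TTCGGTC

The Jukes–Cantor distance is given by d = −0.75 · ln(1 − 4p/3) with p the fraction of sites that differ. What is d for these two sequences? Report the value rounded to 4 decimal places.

0.2180

Mismatches occur at site 3 (A→T), site 11 (C→G), site 15 (A→T), site 17 (G→A), site 23 (G→T), site 29 (G→A), site 36 (G→T).
p = 7/37 = 0.189189.
d = −0.75 · ln(1 − (4/3)·0.189189) = −0.75 · ln(0.747748) = −0.75 · (-0.290689) = 0.2180.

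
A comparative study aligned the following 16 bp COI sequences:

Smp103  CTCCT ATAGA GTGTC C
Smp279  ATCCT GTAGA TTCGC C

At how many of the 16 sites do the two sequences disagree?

Mismatches occur at site 1 (C→A), site 6 (A→G), site 11 (G→T), site 13 (G→C), site 14 (T→G).
That gives 5 mismatches out of 16 aligned sites, so the Hamming distance is 5.

5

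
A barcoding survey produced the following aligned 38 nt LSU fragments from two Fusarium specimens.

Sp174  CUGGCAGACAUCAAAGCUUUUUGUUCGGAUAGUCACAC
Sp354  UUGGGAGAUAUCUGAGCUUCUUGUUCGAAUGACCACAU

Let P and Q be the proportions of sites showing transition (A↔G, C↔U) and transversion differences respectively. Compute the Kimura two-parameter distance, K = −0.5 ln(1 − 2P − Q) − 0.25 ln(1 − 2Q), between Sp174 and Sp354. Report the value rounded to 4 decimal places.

Differing sites — 1:C/U (Ti); 5:C/G (Tv); 9:C/U (Ti); 13:A/U (Tv); 14:A/G (Ti); 20:U/C (Ti); 28:G/A (Ti); 31:A/G (Ti); 32:G/A (Ti); 33:U/C (Ti); 38:C/U (Ti).
Of the 11 differences, 9 transitions and 2 transversions over 38 sites: P = 9/38 = 0.236842, Q = 2/38 = 0.052632.
d = −0.5·ln(0.473684) − 0.25·ln(0.894736) = −0.5·(-0.747215) − 0.25·(-0.111227) = 0.4014.

0.4014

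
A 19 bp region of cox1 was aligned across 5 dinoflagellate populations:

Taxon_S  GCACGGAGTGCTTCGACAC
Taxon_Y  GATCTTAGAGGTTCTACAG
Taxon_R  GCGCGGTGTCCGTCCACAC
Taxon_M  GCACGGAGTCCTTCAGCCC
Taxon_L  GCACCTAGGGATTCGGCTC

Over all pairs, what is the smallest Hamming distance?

4

Pairwise Hamming distances:
  Taxon_S vs Taxon_Y: 8
  Taxon_S vs Taxon_R: 5
  Taxon_S vs Taxon_M: 4
  Taxon_S vs Taxon_L: 6
  Taxon_Y vs Taxon_R: 11
  Taxon_Y vs Taxon_M: 11
  Taxon_Y vs Taxon_L: 9
  Taxon_R vs Taxon_M: 6
  Taxon_R vs Taxon_L: 11
  Taxon_M vs Taxon_L: 7
The smallest is 4, between Taxon_S and Taxon_M.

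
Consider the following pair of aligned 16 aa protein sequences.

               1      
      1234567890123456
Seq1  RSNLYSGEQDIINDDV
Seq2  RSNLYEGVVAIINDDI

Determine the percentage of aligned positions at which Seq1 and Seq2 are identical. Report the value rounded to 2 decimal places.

Mismatches occur at site 6 (S/E), site 8 (E/V), site 9 (Q/V), site 10 (D/A), site 16 (V/I).
11 of the 16 sites match, so the percent identity is 11/16 × 100 = 68.75%.

68.75%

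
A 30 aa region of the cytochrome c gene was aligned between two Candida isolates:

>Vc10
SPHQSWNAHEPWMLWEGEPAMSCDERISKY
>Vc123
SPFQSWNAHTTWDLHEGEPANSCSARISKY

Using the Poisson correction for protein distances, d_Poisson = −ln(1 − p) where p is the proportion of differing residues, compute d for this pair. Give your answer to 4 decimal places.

Mismatches occur at site 3 (H/F), site 10 (E/T), site 11 (P/T), site 13 (M/D), site 15 (W/H), site 21 (M/N), site 24 (D/S), site 25 (E/A).
p = 8/30 = 0.266667.
d = −ln(1 − 0.266667) = −ln(0.733333) = 0.3102.

0.3102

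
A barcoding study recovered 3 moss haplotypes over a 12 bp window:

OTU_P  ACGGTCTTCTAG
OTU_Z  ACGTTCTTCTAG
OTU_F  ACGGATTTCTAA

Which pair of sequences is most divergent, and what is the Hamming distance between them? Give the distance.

Pairwise Hamming distances:
  OTU_P vs OTU_Z: 1
  OTU_P vs OTU_F: 3
  OTU_Z vs OTU_F: 4
The largest is 4, between OTU_Z and OTU_F.

4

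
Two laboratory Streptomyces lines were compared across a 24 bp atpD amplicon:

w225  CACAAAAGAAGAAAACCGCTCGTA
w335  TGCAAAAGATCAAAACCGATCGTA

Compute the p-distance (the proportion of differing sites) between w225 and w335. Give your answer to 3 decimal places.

0.208

Mismatches occur at site 1 (C↔T), site 2 (A↔G), site 10 (A↔T), site 11 (G↔C), site 19 (C↔A).
There are 5 differences over 24 sites, so p = 5/24 = 0.208.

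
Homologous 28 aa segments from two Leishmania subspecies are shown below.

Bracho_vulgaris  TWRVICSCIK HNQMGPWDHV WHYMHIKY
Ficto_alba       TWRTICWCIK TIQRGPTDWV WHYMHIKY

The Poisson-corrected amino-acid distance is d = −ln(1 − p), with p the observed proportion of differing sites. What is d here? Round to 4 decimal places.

0.2877

Mismatches occur at site 4 (V↔T), site 7 (S↔W), site 11 (H↔T), site 12 (N↔I), site 14 (M↔R), site 17 (W↔T), site 19 (H↔W).
p = 7/28 = 0.250000.
d = −ln(1 − 0.250000) = −ln(0.750000) = 0.2877.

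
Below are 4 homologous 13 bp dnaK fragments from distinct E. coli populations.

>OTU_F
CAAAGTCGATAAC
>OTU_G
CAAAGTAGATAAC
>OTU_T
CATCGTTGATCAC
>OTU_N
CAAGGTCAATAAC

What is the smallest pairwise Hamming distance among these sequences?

Pairwise Hamming distances:
  OTU_F vs OTU_G: 1
  OTU_F vs OTU_T: 4
  OTU_F vs OTU_N: 2
  OTU_G vs OTU_T: 4
  OTU_G vs OTU_N: 3
  OTU_T vs OTU_N: 5
The smallest is 1, between OTU_F and OTU_G.

1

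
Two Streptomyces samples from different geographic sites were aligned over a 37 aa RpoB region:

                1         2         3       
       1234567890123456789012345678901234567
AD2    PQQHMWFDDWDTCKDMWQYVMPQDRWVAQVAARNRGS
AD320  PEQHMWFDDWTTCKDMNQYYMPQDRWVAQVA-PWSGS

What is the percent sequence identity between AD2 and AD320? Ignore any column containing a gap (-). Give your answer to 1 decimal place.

80.6%

Excluding the 1 gap column leaves 36 comparable sites.
Differing sites — 2:Q/E; 11:D/T; 17:W/N; 20:V/Y; 33:R/P; 34:N/W; 35:R/S.
29 of the 36 comparable sites match, so the percent identity is 29/36 × 100 = 80.6%.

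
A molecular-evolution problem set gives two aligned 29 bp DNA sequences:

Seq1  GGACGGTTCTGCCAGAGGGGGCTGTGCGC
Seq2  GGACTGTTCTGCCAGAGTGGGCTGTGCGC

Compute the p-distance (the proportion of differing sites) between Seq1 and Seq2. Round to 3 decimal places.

0.069

The sequences differ at positions 5 (G/T), 18 (G/T).
There are 2 differences over 29 sites, so p = 2/29 = 0.069.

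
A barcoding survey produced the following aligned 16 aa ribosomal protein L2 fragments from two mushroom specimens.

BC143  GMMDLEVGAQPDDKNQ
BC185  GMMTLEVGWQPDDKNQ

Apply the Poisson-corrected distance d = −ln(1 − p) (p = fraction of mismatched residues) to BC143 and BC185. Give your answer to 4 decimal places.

Differing sites — 4:D/T; 9:A/W.
p = 2/16 = 0.125000.
d = −ln(1 − 0.125000) = −ln(0.875000) = 0.1335.

0.1335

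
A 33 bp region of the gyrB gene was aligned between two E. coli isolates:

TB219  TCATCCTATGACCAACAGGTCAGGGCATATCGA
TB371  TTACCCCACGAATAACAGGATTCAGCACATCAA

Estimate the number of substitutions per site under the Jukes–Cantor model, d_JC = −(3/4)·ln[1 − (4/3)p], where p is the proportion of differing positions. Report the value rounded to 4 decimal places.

0.5587

The sequences differ at positions 2 (C/T), 4 (T/C), 7 (T/C), 9 (T/C), 12 (C/A), 13 (C/T), 20 (T/A), 21 (C/T), 22 (A/T), 23 (G/C), 24 (G/A), 28 (T/C), 32 (G/A).
p = 13/33 = 0.393939.
d = −0.75 · ln(1 − (4/3)·0.393939) = −0.75 · ln(0.474748) = −0.75 · (-0.744971) = 0.5587.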